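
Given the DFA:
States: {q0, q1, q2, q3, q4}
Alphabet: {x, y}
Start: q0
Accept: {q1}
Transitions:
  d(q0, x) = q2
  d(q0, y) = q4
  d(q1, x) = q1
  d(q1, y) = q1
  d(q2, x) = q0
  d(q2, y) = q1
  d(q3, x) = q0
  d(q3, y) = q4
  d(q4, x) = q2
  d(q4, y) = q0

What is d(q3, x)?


Looking up transition d(q3, x)

q0


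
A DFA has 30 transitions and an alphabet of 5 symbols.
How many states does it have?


Each state has exactly one transition per symbol.
states = transitions / |alphabet| = 30 / 5 = 6

6


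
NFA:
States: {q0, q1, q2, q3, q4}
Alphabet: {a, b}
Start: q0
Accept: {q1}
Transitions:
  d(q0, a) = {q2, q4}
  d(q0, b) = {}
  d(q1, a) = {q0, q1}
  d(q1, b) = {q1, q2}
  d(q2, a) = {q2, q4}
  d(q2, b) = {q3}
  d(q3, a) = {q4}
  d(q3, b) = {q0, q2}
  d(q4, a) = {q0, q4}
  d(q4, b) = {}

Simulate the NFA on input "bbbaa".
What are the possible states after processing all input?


Start: {q0}
  --b--> {}
  --b--> {}
  --b--> {}
  --a--> {}
  --a--> {}

{} (empty set, no valid transitions)


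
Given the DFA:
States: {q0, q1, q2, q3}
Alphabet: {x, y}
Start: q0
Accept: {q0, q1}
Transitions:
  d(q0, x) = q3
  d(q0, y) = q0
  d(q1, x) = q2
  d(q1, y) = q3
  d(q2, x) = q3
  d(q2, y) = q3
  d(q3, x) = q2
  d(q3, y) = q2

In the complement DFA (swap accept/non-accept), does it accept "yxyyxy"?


Trace: q0 -> q0 -> q3 -> q2 -> q3 -> q2 -> q3
Final: q3
Original accept: {q0, q1}
Complement: q3 is not in original accept

Yes, complement accepts (original rejects)


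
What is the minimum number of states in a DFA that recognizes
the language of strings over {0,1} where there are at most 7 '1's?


States: count = 0, 1, ..., 7 (all accepting; 8 states), plus a dead state for count > 7.
Total: 8 + 1 = 9.

9


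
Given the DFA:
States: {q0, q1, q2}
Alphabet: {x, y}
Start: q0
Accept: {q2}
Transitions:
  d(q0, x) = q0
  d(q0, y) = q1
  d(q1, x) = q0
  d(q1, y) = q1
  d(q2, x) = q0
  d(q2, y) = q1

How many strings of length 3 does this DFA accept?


Enumerating all length-3 strings:
  "xxx" -> q0 [reject]
  "xxy" -> q1 [reject]
  "xyx" -> q0 [reject]
  "xyy" -> q1 [reject]
  "yxx" -> q0 [reject]
  "yxy" -> q1 [reject]
  "yyx" -> q0 [reject]
  "yyy" -> q1 [reject]

0 out of 8


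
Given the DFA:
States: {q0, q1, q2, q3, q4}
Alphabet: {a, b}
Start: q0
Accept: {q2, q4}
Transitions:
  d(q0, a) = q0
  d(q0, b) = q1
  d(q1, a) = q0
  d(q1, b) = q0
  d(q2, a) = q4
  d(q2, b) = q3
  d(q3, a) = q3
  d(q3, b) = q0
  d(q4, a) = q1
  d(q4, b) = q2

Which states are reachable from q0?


BFS from q0:
  layer 0: {q0}
  layer 1: {q1}

{q0, q1}


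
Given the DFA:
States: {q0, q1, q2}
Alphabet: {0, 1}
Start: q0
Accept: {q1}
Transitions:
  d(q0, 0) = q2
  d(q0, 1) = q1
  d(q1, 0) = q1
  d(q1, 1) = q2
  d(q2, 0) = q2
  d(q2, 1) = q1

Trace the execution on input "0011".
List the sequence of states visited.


Input: 0011
d(q0, 0) = q2
d(q2, 0) = q2
d(q2, 1) = q1
d(q1, 1) = q2


q0 -> q2 -> q2 -> q1 -> q2


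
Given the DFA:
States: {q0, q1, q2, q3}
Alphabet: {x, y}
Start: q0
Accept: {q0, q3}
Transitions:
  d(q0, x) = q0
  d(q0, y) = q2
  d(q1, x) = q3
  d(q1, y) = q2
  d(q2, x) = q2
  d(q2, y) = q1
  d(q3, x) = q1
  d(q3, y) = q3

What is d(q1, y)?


Looking up transition d(q1, y)

q2


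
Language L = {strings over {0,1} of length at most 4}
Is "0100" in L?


length = 4

Yes, "0100" is in L


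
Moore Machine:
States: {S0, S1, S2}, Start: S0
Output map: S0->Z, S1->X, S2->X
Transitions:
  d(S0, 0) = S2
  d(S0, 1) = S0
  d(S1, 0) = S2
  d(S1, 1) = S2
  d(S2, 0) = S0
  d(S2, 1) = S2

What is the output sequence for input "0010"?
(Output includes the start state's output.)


Start: S0 (output Z)
  --0--> S2 (output X)
  --0--> S0 (output Z)
  --1--> S0 (output Z)
  --0--> S2 (output X)

"ZXZZX"


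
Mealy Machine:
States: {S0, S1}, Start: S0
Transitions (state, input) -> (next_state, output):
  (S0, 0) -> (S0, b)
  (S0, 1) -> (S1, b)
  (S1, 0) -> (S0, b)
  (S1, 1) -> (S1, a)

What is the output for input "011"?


Step-by-step:
  (S0, 0) -> (S0, b)
  (S0, 1) -> (S1, b)
  (S1, 1) -> (S1, a)

"bba"


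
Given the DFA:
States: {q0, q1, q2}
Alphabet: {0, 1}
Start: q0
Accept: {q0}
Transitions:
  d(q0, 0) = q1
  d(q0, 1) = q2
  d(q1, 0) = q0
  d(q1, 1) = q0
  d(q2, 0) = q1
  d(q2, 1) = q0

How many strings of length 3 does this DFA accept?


Enumerating all length-3 strings:
  "000" -> q1 [reject]
  "001" -> q2 [reject]
  "010" -> q1 [reject]
  "011" -> q2 [reject]
  "100" -> q0 [accept]
  "101" -> q0 [accept]
  "110" -> q1 [reject]
  "111" -> q2 [reject]

2 out of 8


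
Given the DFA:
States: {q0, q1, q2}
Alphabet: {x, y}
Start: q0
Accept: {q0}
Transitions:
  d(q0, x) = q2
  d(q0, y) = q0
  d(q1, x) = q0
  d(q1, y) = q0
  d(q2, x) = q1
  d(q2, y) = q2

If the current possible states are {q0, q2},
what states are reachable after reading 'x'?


Apply transition on 'x' from each current state:
  d(q0, x) = q2
  d(q2, x) = q1

{q1, q2}


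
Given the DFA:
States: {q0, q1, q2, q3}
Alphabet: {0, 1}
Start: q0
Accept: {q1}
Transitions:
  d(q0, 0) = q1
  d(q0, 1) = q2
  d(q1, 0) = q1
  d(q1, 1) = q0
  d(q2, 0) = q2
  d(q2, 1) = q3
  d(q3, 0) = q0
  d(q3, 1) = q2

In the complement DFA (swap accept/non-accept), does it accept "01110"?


Trace: q0 -> q1 -> q0 -> q2 -> q3 -> q0
Final: q0
Original accept: {q1}
Complement: q0 is not in original accept

Yes, complement accepts (original rejects)


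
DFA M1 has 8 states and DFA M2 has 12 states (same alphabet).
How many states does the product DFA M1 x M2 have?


Product construction pairs every M1 state with every M2 state.
8 * 12 = 96

96


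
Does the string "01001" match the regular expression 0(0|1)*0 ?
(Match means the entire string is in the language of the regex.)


|string| = 5; first = '0'; last = '1'

No, "01001" does not match 0(0|1)*0


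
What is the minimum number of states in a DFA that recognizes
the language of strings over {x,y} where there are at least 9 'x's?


States: count = 0, 1, ..., 8, and a final '>= 9' state.
Total: 9 + 1 = 10. Accept = '>= 9' state.

10


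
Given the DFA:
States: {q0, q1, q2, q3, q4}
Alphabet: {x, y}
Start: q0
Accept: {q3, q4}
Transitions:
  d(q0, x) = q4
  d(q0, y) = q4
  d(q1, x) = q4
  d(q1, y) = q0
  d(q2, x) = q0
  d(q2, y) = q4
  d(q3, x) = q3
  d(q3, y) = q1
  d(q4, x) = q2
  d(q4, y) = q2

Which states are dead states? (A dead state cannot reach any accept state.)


Forward reachability from each state:
  q0 -> reaches accept state q4 (live)
  q1 -> reaches accept state q4 (live)
  q2 -> reaches accept state q4 (live)
  q3 -> reaches accept state q3 (live)
  q4 -> reaches accept state q4 (live)

None (all states can reach an accept state)


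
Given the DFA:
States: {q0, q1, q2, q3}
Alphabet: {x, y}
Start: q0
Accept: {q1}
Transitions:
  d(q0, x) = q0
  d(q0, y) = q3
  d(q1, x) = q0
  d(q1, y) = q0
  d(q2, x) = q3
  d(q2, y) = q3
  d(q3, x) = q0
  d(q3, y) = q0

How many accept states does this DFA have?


Accept states listed: {q1}
Counting: q1(1)

1


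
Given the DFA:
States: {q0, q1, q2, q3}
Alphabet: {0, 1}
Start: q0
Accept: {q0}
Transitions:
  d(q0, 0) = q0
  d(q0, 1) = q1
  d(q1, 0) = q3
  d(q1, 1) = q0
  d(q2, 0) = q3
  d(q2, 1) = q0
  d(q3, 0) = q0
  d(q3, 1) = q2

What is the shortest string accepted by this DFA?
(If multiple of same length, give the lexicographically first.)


BFS by string length (lex-first path to each state shown):
  len 0: q0<-""
Found accept state at length 0.

"" (empty string)


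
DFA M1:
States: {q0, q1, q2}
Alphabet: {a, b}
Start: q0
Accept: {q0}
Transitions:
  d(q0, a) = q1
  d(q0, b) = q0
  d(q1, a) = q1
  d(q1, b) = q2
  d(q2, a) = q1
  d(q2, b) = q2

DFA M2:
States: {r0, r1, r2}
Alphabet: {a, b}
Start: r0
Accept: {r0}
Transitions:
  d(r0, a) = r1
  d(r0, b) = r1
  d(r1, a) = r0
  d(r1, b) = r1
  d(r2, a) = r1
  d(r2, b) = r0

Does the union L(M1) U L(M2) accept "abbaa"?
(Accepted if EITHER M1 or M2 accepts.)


M1: final=q1 accepted=False
M2: final=r1 accepted=False

No, union rejects (neither accepts)


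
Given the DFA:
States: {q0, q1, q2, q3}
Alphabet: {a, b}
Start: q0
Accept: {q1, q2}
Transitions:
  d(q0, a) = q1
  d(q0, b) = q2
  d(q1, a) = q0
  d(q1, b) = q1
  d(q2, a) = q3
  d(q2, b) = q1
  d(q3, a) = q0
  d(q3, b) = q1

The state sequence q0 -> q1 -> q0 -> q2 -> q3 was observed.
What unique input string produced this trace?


Trace back each transition to find the symbol:
  q0 --[a]--> q1
  q1 --[a]--> q0
  q0 --[b]--> q2
  q2 --[a]--> q3

"aaba"


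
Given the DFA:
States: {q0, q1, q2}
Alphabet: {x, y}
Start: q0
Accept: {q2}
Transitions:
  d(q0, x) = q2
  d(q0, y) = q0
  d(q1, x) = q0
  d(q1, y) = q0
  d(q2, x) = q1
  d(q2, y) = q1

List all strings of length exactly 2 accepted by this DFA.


All strings of length 2: 4 total
Accepted: 1

"yx"


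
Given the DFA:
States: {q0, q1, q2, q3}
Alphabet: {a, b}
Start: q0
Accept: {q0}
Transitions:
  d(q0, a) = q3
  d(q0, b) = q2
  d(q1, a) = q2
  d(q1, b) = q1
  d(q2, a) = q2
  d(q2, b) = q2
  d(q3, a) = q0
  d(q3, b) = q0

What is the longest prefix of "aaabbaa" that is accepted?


Run the DFA, marking each prefix where the state is accepting:
  "" -> q0 [accept]
  "a" -> q3 [reject]
  "aa" -> q0 [accept]
  "aaa" -> q3 [reject]
  "aaab" -> q0 [accept]
  "aaabb" -> q2 [reject]
  "aaabba" -> q2 [reject]
  "aaabbaa" -> q2 [reject]

"aaab"


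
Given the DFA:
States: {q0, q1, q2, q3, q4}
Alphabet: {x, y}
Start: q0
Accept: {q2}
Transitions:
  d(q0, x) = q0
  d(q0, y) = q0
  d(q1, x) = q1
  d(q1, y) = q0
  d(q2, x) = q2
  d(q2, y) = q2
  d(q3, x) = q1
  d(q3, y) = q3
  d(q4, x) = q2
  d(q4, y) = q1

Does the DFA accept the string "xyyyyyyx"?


Trace: q0 -> q0 -> q0 -> q0 -> q0 -> q0 -> q0 -> q0 -> q0
Final state: q0
Accept states: {q2}

No, rejected (final state q0 is not an accept state)


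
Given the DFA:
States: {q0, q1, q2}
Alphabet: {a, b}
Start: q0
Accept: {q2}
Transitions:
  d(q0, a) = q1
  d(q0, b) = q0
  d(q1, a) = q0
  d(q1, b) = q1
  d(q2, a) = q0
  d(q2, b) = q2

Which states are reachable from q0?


BFS from q0:
  layer 0: {q0}
  layer 1: {q1}

{q0, q1}


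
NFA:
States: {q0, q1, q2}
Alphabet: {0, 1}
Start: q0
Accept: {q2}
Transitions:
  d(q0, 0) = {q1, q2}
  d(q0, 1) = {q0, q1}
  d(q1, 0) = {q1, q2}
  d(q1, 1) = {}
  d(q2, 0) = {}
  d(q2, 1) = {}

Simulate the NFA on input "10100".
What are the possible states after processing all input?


Start: {q0}
  --1--> {q0, q1}
  --0--> {q1, q2}
  --1--> {}
  --0--> {}
  --0--> {}

{} (empty set, no valid transitions)


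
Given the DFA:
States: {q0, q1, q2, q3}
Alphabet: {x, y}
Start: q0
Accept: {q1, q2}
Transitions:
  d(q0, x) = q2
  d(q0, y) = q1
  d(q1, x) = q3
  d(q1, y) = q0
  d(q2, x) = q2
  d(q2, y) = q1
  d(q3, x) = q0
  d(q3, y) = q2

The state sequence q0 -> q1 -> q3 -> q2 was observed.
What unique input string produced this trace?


Trace back each transition to find the symbol:
  q0 --[y]--> q1
  q1 --[x]--> q3
  q3 --[y]--> q2

"yxy"


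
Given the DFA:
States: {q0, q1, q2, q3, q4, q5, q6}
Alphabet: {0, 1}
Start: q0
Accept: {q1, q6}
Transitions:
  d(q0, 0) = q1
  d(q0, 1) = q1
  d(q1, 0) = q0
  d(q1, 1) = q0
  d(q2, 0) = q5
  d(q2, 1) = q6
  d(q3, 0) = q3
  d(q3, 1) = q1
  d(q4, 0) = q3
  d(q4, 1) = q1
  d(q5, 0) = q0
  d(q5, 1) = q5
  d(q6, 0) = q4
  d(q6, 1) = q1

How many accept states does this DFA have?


Accept states listed: {q1, q6}
Counting: q1(1) q6(2)

2


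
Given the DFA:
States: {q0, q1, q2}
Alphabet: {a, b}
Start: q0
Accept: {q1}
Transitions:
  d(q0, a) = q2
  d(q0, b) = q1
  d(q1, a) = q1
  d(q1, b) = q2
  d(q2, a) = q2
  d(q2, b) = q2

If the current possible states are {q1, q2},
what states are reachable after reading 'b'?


Apply transition on 'b' from each current state:
  d(q1, b) = q2
  d(q2, b) = q2

{q2}


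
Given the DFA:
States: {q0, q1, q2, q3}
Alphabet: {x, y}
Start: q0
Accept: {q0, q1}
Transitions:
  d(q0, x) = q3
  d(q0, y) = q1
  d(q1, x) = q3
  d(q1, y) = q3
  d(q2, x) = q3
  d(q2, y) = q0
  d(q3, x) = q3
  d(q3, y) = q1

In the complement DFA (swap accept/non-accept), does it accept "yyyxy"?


Trace: q0 -> q1 -> q3 -> q1 -> q3 -> q1
Final: q1
Original accept: {q0, q1}
Complement: q1 is in original accept

No, complement rejects (original accepts)


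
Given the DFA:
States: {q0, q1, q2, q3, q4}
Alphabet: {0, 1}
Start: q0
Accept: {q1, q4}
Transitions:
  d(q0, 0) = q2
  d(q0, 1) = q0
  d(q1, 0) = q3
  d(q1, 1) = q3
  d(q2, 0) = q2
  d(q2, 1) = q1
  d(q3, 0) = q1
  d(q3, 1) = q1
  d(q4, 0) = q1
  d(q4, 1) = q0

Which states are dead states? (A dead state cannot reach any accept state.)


Forward reachability from each state:
  q0 -> reaches accept state q1 (live)
  q1 -> reaches accept state q1 (live)
  q2 -> reaches accept state q1 (live)
  q3 -> reaches accept state q1 (live)
  q4 -> reaches accept state q1 (live)

None (all states can reach an accept state)


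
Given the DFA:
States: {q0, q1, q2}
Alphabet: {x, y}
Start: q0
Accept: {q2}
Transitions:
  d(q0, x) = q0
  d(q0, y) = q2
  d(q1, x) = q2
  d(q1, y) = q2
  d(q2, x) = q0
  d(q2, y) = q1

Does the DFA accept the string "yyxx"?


Trace: q0 -> q2 -> q1 -> q2 -> q0
Final state: q0
Accept states: {q2}

No, rejected (final state q0 is not an accept state)


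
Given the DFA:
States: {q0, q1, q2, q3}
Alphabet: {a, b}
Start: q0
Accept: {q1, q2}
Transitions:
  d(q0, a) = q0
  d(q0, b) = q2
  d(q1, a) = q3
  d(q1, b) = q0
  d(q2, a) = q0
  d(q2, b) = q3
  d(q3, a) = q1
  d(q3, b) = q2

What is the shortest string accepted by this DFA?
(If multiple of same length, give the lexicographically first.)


BFS by string length (lex-first path to each state shown):
  len 0: q0<-""
  len 1: q0<-"a", q2<-"b"
Found accept state at length 1.

"b"


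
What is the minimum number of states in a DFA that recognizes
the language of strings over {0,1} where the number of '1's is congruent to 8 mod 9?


States track (count of '1') mod 9.
Need 9 states: one per remainder 0..8; accept = remainder 8.

9


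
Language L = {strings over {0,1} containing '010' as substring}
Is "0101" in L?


'010' occurs at index 0

Yes, "0101" is in L


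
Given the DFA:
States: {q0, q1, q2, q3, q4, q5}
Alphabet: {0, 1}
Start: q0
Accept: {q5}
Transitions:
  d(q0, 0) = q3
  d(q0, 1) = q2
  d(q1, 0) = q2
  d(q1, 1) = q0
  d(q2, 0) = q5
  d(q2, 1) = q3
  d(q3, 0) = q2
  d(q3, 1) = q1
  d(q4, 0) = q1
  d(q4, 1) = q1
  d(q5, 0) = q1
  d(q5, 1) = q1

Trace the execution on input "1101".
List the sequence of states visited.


Input: 1101
d(q0, 1) = q2
d(q2, 1) = q3
d(q3, 0) = q2
d(q2, 1) = q3


q0 -> q2 -> q3 -> q2 -> q3


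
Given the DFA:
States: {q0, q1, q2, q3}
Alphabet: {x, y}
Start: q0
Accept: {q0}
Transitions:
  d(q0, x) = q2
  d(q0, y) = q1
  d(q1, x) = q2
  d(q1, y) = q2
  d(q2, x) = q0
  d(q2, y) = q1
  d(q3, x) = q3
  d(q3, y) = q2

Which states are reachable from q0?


BFS from q0:
  layer 0: {q0}
  layer 1: {q1, q2}

{q0, q1, q2}


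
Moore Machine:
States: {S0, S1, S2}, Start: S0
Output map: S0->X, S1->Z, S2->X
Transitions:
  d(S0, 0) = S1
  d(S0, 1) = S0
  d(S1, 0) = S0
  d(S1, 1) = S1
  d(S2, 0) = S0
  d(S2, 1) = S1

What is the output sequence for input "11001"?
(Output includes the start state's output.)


Start: S0 (output X)
  --1--> S0 (output X)
  --1--> S0 (output X)
  --0--> S1 (output Z)
  --0--> S0 (output X)
  --1--> S0 (output X)

"XXXZXX"


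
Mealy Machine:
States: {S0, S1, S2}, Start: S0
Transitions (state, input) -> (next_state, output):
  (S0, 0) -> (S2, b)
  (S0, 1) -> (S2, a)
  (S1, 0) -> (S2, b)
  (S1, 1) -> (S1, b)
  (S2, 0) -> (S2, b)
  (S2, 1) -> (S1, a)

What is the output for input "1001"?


Step-by-step:
  (S0, 1) -> (S2, a)
  (S2, 0) -> (S2, b)
  (S2, 0) -> (S2, b)
  (S2, 1) -> (S1, a)

"abba"


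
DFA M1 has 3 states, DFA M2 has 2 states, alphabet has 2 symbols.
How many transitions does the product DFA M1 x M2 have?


Product DFA has 3 * 2 = 6 states.
Each has 2 transitions: 6 * 2 = 12

12


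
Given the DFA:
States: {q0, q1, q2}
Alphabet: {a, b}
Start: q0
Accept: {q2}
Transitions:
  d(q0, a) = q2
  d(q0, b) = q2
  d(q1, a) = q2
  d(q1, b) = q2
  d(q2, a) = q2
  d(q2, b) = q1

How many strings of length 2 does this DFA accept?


Enumerating all length-2 strings:
  "aa" -> q2 [accept]
  "ab" -> q1 [reject]
  "ba" -> q2 [accept]
  "bb" -> q1 [reject]

2 out of 4


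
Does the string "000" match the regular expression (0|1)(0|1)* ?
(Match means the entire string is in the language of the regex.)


|string| = 3; first = '0'; last = '0'

Yes, "000" matches (0|1)(0|1)*


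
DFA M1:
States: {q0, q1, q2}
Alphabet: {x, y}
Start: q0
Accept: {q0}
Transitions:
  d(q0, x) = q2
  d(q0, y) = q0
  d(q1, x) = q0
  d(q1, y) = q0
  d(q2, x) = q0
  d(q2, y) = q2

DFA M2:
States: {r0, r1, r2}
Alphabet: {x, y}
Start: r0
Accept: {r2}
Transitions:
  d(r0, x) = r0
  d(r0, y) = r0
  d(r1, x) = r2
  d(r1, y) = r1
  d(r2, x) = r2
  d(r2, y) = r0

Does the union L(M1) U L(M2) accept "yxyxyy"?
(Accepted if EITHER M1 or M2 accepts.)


M1: final=q0 accepted=True
M2: final=r0 accepted=False

Yes, union accepts


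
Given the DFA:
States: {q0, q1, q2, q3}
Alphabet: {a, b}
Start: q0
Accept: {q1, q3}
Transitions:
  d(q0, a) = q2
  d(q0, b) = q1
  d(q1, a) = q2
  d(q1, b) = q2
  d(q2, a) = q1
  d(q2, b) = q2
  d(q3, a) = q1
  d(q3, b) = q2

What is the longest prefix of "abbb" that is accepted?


Run the DFA, marking each prefix where the state is accepting:
  "" -> q0 [reject]
  "a" -> q2 [reject]
  "ab" -> q2 [reject]
  "abb" -> q2 [reject]
  "abbb" -> q2 [reject]

No prefix is accepted


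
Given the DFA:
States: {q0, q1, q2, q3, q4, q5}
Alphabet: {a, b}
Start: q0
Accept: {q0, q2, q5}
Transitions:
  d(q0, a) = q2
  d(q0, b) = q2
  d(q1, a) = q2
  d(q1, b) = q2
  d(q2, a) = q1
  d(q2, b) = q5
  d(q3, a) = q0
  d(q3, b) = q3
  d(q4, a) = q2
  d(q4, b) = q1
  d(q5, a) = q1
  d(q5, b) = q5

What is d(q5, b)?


Looking up transition d(q5, b)

q5


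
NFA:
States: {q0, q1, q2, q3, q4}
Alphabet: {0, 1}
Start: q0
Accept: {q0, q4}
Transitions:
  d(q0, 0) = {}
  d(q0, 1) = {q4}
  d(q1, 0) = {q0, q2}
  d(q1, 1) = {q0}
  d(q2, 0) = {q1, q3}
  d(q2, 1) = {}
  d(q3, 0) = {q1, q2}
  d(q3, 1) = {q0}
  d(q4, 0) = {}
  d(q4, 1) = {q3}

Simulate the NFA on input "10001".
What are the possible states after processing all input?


Start: {q0}
  --1--> {q4}
  --0--> {}
  --0--> {}
  --0--> {}
  --1--> {}

{} (empty set, no valid transitions)


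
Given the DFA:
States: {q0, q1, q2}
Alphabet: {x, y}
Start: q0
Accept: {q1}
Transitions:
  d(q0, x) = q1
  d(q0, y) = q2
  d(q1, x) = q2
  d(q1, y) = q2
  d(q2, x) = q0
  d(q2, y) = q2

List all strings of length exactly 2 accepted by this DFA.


All strings of length 2: 4 total
Accepted: 0

None


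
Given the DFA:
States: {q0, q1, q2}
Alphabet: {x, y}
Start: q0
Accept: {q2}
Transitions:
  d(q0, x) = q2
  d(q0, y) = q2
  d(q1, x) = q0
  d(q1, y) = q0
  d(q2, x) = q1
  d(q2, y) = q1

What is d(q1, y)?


Looking up transition d(q1, y)

q0


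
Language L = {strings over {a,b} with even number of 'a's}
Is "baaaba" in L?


count('a') = 4; 4 mod 2 = 0

Yes, "baaaba" is in L


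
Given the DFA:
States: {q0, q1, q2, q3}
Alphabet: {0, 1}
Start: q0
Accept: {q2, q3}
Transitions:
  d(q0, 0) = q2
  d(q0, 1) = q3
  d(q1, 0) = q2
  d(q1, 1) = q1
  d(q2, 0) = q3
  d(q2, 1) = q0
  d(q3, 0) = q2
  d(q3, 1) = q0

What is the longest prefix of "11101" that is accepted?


Run the DFA, marking each prefix where the state is accepting:
  "" -> q0 [reject]
  "1" -> q3 [accept]
  "11" -> q0 [reject]
  "111" -> q3 [accept]
  "1110" -> q2 [accept]
  "11101" -> q0 [reject]

"1110"


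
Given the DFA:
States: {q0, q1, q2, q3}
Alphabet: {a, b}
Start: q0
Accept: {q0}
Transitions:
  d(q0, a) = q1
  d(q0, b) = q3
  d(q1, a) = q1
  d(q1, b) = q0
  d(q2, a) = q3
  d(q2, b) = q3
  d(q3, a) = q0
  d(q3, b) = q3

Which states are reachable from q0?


BFS from q0:
  layer 0: {q0}
  layer 1: {q1, q3}

{q0, q1, q3}


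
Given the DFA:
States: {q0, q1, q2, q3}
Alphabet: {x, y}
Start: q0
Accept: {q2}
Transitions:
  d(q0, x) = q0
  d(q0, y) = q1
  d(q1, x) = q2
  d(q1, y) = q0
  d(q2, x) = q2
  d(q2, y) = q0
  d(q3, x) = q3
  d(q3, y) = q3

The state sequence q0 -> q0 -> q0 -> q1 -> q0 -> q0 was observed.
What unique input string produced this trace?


Trace back each transition to find the symbol:
  q0 --[x]--> q0
  q0 --[x]--> q0
  q0 --[y]--> q1
  q1 --[y]--> q0
  q0 --[x]--> q0

"xxyyx"


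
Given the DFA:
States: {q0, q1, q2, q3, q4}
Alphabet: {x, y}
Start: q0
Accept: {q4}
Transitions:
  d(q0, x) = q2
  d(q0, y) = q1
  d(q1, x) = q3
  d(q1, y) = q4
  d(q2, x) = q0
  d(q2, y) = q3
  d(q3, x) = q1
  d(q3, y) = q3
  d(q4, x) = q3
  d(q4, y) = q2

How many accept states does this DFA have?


Accept states listed: {q4}
Counting: q4(1)

1


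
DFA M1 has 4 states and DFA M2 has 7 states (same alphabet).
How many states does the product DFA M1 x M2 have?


Product construction pairs every M1 state with every M2 state.
4 * 7 = 28

28


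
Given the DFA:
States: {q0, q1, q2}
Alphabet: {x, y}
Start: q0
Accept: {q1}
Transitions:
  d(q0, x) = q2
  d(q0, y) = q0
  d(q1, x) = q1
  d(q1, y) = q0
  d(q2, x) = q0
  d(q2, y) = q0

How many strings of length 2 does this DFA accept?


Enumerating all length-2 strings:
  "xx" -> q0 [reject]
  "xy" -> q0 [reject]
  "yx" -> q2 [reject]
  "yy" -> q0 [reject]

0 out of 4


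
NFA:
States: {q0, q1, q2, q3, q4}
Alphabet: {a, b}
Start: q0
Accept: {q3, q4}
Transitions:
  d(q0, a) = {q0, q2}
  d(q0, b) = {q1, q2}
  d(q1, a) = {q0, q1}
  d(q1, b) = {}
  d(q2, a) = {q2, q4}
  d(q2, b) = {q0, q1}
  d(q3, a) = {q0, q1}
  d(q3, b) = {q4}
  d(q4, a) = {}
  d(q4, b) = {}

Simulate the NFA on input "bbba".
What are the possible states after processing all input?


Start: {q0}
  --b--> {q1, q2}
  --b--> {q0, q1}
  --b--> {q1, q2}
  --a--> {q0, q1, q2, q4}

{q0, q1, q2, q4}


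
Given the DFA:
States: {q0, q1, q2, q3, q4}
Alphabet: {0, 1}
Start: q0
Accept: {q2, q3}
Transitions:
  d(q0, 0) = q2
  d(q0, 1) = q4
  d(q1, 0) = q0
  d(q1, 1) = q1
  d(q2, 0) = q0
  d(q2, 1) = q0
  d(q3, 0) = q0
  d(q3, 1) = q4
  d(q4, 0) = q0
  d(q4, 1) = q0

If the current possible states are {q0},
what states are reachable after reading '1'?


Apply transition on '1' from each current state:
  d(q0, 1) = q4

{q4}


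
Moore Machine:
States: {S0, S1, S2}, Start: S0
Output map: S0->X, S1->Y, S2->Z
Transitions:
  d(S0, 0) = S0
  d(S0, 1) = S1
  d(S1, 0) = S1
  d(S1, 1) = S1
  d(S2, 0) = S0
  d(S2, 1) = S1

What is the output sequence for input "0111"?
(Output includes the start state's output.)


Start: S0 (output X)
  --0--> S0 (output X)
  --1--> S1 (output Y)
  --1--> S1 (output Y)
  --1--> S1 (output Y)

"XXYYY"


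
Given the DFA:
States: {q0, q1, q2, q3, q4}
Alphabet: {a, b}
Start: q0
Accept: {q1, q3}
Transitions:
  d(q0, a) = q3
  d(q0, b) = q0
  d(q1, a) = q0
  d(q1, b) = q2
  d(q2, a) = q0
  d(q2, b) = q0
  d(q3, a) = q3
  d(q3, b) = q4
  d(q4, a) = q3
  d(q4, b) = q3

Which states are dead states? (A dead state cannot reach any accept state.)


Forward reachability from each state:
  q0 -> reaches accept state q3 (live)
  q1 -> reaches accept state q1 (live)
  q2 -> reaches accept state q3 (live)
  q3 -> reaches accept state q3 (live)
  q4 -> reaches accept state q3 (live)

None (all states can reach an accept state)


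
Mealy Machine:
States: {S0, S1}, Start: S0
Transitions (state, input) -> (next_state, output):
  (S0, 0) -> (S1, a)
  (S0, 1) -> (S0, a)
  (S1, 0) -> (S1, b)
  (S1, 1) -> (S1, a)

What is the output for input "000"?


Step-by-step:
  (S0, 0) -> (S1, a)
  (S1, 0) -> (S1, b)
  (S1, 0) -> (S1, b)

"abb"


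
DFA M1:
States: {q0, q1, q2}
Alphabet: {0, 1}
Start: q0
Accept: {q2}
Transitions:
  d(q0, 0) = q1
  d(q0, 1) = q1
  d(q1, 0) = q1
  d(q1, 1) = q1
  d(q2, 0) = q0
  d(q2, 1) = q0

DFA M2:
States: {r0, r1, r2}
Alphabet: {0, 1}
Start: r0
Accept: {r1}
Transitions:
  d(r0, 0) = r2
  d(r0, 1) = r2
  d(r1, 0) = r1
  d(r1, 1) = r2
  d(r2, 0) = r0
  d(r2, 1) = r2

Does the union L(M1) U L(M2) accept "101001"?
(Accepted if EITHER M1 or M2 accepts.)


M1: final=q1 accepted=False
M2: final=r2 accepted=False

No, union rejects (neither accepts)


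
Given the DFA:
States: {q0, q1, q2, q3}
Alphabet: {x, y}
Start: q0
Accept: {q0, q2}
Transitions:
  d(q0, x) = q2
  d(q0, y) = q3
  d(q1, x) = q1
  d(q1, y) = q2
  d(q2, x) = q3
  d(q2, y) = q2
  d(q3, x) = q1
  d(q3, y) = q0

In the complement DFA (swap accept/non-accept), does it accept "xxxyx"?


Trace: q0 -> q2 -> q3 -> q1 -> q2 -> q3
Final: q3
Original accept: {q0, q2}
Complement: q3 is not in original accept

Yes, complement accepts (original rejects)


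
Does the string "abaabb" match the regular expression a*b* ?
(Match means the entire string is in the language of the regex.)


|string| = 6; first = 'a'; last = 'b'

No, "abaabb" does not match a*b*


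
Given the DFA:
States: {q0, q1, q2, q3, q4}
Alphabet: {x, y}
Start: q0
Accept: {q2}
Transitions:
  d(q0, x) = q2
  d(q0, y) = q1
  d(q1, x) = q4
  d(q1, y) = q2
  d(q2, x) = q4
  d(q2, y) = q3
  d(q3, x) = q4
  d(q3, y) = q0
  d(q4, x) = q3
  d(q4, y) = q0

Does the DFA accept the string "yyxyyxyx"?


Trace: q0 -> q1 -> q2 -> q4 -> q0 -> q1 -> q4 -> q0 -> q2
Final state: q2
Accept states: {q2}

Yes, accepted (final state q2 is an accept state)


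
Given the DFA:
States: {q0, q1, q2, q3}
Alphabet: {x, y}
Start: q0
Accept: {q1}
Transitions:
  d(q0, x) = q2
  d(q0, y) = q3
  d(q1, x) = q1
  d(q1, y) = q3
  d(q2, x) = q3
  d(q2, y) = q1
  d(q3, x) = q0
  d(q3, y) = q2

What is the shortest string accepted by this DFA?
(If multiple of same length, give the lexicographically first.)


BFS by string length (lex-first path to each state shown):
  len 0: q0<-""
  len 1: q2<-"x", q3<-"y"
  len 2: q0<-"yx", q1<-"xy", q2<-"yy", q3<-"xx"
Found accept state at length 2.

"xy"


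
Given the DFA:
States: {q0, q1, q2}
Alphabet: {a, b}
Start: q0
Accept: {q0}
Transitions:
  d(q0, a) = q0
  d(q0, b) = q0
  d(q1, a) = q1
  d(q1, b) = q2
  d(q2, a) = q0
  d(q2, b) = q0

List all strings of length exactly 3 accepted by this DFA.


All strings of length 3: 8 total
Accepted: 8

"aaa", "aab", "aba", "abb", "baa", "bab", "bba", "bbb"


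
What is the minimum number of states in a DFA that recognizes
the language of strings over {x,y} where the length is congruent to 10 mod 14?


States track (length) mod 14.
Need 14 states: one per remainder 0..13; accept = remainder 10.

14


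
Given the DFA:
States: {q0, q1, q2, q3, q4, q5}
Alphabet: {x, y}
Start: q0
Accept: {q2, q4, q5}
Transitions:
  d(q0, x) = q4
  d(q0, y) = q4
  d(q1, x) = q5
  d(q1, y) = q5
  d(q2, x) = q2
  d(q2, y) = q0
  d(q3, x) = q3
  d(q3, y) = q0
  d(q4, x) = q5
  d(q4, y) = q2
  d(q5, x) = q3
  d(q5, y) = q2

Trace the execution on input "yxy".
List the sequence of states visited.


Input: yxy
d(q0, y) = q4
d(q4, x) = q5
d(q5, y) = q2


q0 -> q4 -> q5 -> q2


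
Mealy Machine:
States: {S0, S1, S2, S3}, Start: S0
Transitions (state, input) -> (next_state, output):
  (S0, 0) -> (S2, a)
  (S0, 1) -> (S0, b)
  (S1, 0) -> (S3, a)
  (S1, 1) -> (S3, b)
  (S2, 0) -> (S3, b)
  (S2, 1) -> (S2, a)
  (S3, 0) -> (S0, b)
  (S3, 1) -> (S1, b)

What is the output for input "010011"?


Step-by-step:
  (S0, 0) -> (S2, a)
  (S2, 1) -> (S2, a)
  (S2, 0) -> (S3, b)
  (S3, 0) -> (S0, b)
  (S0, 1) -> (S0, b)
  (S0, 1) -> (S0, b)

"aabbbb"


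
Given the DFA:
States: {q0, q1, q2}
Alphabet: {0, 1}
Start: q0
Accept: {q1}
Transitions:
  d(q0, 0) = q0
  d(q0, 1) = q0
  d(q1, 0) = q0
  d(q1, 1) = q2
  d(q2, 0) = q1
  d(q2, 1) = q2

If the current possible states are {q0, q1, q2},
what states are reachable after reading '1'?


Apply transition on '1' from each current state:
  d(q0, 1) = q0
  d(q1, 1) = q2
  d(q2, 1) = q2

{q0, q2}


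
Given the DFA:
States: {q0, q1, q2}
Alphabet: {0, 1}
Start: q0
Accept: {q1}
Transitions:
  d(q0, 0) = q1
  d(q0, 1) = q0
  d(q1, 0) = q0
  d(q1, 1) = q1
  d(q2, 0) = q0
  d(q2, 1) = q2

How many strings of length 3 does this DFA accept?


Enumerating all length-3 strings:
  "000" -> q1 [accept]
  "001" -> q0 [reject]
  "010" -> q0 [reject]
  "011" -> q1 [accept]
  "100" -> q0 [reject]
  "101" -> q1 [accept]
  "110" -> q1 [accept]
  "111" -> q0 [reject]

4 out of 8


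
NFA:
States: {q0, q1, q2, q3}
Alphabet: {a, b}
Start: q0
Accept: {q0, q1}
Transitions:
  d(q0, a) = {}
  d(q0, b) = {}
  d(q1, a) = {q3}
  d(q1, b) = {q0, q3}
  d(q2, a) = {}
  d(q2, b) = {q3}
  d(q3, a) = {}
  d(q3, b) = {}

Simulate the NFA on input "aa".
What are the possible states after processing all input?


Start: {q0}
  --a--> {}
  --a--> {}

{} (empty set, no valid transitions)


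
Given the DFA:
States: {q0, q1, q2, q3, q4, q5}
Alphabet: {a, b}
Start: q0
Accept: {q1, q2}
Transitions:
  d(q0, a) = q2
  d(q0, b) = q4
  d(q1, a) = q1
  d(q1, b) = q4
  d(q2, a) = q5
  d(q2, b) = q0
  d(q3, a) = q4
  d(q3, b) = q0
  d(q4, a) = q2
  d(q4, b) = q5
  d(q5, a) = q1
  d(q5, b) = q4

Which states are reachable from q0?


BFS from q0:
  layer 0: {q0}
  layer 1: {q2, q4}
  layer 2: {q5}
  layer 3: {q1}

{q0, q1, q2, q4, q5}


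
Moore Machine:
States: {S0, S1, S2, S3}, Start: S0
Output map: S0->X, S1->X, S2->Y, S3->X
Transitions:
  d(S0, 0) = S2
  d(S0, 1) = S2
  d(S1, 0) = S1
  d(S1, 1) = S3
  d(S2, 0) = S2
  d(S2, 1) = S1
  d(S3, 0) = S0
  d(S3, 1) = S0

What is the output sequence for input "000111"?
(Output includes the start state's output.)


Start: S0 (output X)
  --0--> S2 (output Y)
  --0--> S2 (output Y)
  --0--> S2 (output Y)
  --1--> S1 (output X)
  --1--> S3 (output X)
  --1--> S0 (output X)

"XYYYXXX"


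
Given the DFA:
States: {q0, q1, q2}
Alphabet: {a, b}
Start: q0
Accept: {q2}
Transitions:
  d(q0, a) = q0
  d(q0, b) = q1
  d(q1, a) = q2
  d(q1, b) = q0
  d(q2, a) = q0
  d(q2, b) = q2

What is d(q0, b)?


Looking up transition d(q0, b)

q1


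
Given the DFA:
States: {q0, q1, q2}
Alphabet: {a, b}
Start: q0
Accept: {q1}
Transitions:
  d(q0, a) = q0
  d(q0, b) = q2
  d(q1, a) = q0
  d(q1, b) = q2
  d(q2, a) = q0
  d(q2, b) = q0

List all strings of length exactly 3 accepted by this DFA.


All strings of length 3: 8 total
Accepted: 0

None


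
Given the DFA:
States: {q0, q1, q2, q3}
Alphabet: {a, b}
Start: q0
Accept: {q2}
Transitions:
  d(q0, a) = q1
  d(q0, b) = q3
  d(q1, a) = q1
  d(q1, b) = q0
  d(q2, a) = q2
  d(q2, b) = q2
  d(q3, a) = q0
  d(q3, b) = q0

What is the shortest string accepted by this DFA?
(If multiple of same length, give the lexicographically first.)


BFS by string length (lex-first path to each state shown):
  len 0: q0<-""
  len 1: q1<-"a", q3<-"b"
  len 2: q0<-"ab", q1<-"aa"
  len 3: q0<-"aab", q1<-"aaa", q3<-"abb"
  len 4: q0<-"aaab", q1<-"aaaa", q3<-"aabb"
  len 5: q0<-"aaaab", q1<-"aaaaa", q3<-"aaabb"
  len 6: q0<-"aaaaab", q1<-"aaaaaa", q3<-"aaaabb"
  len 7: q0<-"aaaaaab", q1<-"aaaaaaa", q3<-"aaaaabb"
  len 8: q0<-"aaaaaaab", q1<-"aaaaaaaa", q3<-"aaaaaabb"

No string accepted (empty language)


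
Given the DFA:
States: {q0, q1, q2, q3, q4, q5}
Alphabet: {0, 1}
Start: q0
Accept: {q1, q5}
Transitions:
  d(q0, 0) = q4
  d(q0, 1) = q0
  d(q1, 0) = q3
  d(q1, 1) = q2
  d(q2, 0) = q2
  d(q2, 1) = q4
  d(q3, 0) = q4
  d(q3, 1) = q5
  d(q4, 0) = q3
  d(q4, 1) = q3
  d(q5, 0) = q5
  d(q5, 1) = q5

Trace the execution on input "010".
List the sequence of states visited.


Input: 010
d(q0, 0) = q4
d(q4, 1) = q3
d(q3, 0) = q4


q0 -> q4 -> q3 -> q4


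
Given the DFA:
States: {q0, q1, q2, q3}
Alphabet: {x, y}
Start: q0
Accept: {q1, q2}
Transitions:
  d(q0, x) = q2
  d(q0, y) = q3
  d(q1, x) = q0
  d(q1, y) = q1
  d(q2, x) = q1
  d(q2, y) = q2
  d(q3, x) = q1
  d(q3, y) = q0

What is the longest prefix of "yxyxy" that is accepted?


Run the DFA, marking each prefix where the state is accepting:
  "" -> q0 [reject]
  "y" -> q3 [reject]
  "yx" -> q1 [accept]
  "yxy" -> q1 [accept]
  "yxyx" -> q0 [reject]
  "yxyxy" -> q3 [reject]

"yxy"


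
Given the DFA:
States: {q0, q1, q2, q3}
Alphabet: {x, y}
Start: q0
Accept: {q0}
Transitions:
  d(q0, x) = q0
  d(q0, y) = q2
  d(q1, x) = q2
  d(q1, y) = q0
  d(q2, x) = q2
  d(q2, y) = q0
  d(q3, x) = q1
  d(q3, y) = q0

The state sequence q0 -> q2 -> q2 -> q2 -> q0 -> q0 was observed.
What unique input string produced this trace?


Trace back each transition to find the symbol:
  q0 --[y]--> q2
  q2 --[x]--> q2
  q2 --[x]--> q2
  q2 --[y]--> q0
  q0 --[x]--> q0

"yxxyx"


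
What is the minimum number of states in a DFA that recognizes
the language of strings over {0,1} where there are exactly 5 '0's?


States: count = 0, 1, ..., 5 (that's 6 states), plus a dead state for count > 5.
Total: 6 + 1 = 7. Accept = count-5 state.

7


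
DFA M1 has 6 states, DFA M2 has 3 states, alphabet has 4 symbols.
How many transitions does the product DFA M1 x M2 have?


Product DFA has 6 * 3 = 18 states.
Each has 4 transitions: 18 * 4 = 72

72


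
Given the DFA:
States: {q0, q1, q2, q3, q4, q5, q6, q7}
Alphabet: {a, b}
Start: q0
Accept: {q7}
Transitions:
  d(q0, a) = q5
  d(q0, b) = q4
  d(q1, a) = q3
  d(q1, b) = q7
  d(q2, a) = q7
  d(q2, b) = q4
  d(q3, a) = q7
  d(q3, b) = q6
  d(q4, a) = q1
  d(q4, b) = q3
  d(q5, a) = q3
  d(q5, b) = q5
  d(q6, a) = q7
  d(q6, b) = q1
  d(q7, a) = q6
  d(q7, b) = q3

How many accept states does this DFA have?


Accept states listed: {q7}
Counting: q7(1)

1


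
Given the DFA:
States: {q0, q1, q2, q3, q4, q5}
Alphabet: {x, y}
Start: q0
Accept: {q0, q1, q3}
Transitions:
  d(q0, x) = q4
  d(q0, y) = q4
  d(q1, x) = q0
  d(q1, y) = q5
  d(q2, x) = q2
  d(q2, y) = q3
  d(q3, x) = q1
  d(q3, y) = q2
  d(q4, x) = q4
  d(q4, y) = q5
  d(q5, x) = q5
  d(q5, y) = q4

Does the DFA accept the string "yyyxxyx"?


Trace: q0 -> q4 -> q5 -> q4 -> q4 -> q4 -> q5 -> q5
Final state: q5
Accept states: {q0, q1, q3}

No, rejected (final state q5 is not an accept state)


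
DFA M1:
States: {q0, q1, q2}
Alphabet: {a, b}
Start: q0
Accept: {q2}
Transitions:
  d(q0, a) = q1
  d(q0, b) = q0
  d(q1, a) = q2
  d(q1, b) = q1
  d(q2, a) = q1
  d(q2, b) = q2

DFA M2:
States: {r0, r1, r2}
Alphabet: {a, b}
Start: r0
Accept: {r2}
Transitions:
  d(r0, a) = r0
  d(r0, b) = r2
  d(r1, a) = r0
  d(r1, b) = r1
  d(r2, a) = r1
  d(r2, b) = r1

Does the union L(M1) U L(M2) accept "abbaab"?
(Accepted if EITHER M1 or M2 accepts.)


M1: final=q1 accepted=False
M2: final=r2 accepted=True

Yes, union accepts


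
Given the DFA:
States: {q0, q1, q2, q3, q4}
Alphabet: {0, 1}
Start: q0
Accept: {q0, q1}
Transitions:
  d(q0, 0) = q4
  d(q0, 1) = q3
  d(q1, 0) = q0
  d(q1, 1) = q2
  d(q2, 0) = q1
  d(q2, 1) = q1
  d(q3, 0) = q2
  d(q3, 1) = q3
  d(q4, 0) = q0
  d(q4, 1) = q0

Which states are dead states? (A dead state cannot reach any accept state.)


Forward reachability from each state:
  q0 -> reaches accept state q0 (live)
  q1 -> reaches accept state q0 (live)
  q2 -> reaches accept state q0 (live)
  q3 -> reaches accept state q0 (live)
  q4 -> reaches accept state q0 (live)

None (all states can reach an accept state)


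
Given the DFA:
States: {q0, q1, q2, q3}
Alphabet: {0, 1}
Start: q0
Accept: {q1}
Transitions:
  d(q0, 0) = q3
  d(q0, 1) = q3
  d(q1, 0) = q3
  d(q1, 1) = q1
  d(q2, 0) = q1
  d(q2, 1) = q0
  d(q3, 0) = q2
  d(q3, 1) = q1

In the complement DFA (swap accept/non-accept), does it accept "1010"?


Trace: q0 -> q3 -> q2 -> q0 -> q3
Final: q3
Original accept: {q1}
Complement: q3 is not in original accept

Yes, complement accepts (original rejects)


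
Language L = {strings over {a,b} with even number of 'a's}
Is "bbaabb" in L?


count('a') = 2; 2 mod 2 = 0

Yes, "bbaabb" is in L


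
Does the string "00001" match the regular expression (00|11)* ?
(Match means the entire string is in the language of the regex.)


|string| = 5; first = '0'; last = '1'

No, "00001" does not match (00|11)*


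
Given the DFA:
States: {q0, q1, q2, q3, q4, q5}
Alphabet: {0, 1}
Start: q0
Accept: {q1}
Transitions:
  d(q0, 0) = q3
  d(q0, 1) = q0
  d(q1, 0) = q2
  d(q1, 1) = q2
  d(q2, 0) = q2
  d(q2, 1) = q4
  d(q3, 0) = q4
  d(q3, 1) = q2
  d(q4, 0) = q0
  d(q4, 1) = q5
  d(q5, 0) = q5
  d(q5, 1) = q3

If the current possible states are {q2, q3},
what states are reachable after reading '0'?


Apply transition on '0' from each current state:
  d(q2, 0) = q2
  d(q3, 0) = q4

{q2, q4}


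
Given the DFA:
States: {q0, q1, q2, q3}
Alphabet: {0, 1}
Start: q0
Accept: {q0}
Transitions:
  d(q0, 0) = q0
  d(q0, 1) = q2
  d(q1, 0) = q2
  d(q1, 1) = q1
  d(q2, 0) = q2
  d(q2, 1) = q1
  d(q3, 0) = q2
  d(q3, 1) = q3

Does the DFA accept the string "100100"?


Trace: q0 -> q2 -> q2 -> q2 -> q1 -> q2 -> q2
Final state: q2
Accept states: {q0}

No, rejected (final state q2 is not an accept state)


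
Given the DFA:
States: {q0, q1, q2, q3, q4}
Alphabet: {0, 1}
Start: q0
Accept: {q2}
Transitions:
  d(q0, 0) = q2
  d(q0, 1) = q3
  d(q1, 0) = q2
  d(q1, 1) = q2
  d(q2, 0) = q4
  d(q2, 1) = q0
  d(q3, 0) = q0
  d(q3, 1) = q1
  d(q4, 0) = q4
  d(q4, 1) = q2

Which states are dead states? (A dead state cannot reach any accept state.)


Forward reachability from each state:
  q0 -> reaches accept state q2 (live)
  q1 -> reaches accept state q2 (live)
  q2 -> reaches accept state q2 (live)
  q3 -> reaches accept state q2 (live)
  q4 -> reaches accept state q2 (live)

None (all states can reach an accept state)


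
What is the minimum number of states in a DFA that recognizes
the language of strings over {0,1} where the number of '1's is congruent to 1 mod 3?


States track (count of '1') mod 3.
Need 3 states: one per remainder 0..2; accept = remainder 1.

3


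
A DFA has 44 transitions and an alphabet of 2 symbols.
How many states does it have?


Each state has exactly one transition per symbol.
states = transitions / |alphabet| = 44 / 2 = 22

22


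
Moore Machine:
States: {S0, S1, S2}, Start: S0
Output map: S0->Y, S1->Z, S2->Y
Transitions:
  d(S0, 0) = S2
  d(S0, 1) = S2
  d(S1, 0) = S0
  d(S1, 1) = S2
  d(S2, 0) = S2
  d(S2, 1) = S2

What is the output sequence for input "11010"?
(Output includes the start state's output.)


Start: S0 (output Y)
  --1--> S2 (output Y)
  --1--> S2 (output Y)
  --0--> S2 (output Y)
  --1--> S2 (output Y)
  --0--> S2 (output Y)

"YYYYYY"


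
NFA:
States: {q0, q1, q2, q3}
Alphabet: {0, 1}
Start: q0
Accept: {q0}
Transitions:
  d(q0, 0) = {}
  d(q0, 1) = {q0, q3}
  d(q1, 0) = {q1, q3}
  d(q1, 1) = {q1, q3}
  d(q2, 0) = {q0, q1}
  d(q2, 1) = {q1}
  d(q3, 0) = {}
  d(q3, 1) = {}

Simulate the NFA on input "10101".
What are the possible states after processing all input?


Start: {q0}
  --1--> {q0, q3}
  --0--> {}
  --1--> {}
  --0--> {}
  --1--> {}

{} (empty set, no valid transitions)


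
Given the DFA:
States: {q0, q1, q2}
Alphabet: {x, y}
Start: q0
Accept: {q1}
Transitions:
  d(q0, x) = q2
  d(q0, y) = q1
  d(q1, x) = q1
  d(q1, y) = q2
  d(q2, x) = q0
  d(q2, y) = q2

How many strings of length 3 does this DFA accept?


Enumerating all length-3 strings:
  "xxx" -> q2 [reject]
  "xxy" -> q1 [accept]
  "xyx" -> q0 [reject]
  "xyy" -> q2 [reject]
  "yxx" -> q1 [accept]
  "yxy" -> q2 [reject]
  "yyx" -> q0 [reject]
  "yyy" -> q2 [reject]

2 out of 8


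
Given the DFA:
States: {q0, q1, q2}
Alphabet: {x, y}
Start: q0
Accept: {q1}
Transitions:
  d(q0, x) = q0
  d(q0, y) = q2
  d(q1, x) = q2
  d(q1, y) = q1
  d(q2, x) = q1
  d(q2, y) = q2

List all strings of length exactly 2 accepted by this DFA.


All strings of length 2: 4 total
Accepted: 1

"yx"


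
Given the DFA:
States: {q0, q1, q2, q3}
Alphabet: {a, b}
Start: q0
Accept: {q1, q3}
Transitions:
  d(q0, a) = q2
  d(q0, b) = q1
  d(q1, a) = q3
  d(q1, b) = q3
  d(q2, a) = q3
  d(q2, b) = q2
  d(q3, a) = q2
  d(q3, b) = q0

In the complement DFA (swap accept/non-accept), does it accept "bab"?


Trace: q0 -> q1 -> q3 -> q0
Final: q0
Original accept: {q1, q3}
Complement: q0 is not in original accept

Yes, complement accepts (original rejects)


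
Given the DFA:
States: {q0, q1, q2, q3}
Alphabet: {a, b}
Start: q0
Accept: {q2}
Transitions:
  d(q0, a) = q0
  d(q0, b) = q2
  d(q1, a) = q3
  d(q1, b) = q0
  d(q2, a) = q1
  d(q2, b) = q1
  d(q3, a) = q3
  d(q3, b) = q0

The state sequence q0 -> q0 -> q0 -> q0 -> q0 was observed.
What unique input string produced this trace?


Trace back each transition to find the symbol:
  q0 --[a]--> q0
  q0 --[a]--> q0
  q0 --[a]--> q0
  q0 --[a]--> q0

"aaaa"
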